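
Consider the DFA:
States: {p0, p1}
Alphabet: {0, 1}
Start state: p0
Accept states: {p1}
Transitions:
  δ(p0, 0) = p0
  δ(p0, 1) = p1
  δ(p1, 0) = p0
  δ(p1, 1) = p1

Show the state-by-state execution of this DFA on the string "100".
read '1': p0 → p1
  read '0': p1 → p0
  read '0': p0 → p0
p0 -> p1 -> p0 -> p0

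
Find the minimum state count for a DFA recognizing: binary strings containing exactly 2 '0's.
By Myhill–Nerode, count the distinguishable equivalence classes: 4 classes — having seen 0, 1, 2, or >2 copies of '0'; the count-2 class is the only accepting one and >2 is dead.
4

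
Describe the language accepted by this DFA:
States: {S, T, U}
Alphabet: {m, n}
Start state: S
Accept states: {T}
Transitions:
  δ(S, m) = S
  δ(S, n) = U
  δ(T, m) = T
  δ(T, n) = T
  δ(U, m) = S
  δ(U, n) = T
Testing a few strings:
  'nmnn' → accept
  'mnmn' → reject
  'nmm' → reject
  'm' → reject
State roles: S=no progress toward nn; T=substring nn seen; U=one trailing n
All strings over {m,n} containing the substring nn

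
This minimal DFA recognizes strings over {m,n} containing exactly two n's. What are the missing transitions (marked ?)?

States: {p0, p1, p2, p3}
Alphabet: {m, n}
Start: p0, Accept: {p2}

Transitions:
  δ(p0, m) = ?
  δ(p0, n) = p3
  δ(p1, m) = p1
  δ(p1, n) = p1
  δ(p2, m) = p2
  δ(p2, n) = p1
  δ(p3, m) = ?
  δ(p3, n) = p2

From the language and accept set, identify what each state tracks — p0: zero n's; p1: ≥ three n's (dead); p2: two n's; p3: one n.
Each missing δ(q, a) is the state matching the new tracked value after reading a.
δ(p0, m) = p0; δ(p3, m) = p3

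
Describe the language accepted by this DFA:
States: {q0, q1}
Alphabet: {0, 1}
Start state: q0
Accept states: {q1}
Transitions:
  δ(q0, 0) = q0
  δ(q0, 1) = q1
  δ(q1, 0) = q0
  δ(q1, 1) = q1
Testing a few strings:
  '1' → accept
  '100' → reject
  '00' → reject
  '11' → accept
State roles: q0=last symbol not 1; q1=last symbol is 1
All binary strings ending with 1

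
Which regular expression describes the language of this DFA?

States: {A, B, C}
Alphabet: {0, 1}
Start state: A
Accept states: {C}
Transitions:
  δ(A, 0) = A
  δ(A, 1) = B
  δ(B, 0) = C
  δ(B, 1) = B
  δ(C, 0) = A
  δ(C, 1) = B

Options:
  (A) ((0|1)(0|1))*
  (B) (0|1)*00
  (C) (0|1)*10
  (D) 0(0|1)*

Check each option against the DFA on short strings; one disagreement eliminates an option:
  (A) ((0|1)(0|1))*: on ε the DFA stays in A and rejects (A ∉ Accept), but the regex matches it → eliminate
  (B) (0|1)*00: on '00' the DFA goes A → A → A and rejects (A ∉ Accept), but the regex matches it → eliminate
  (C) (0|1)*10: agrees with the DFA on every string of length ≤ 6
  (D) 0(0|1)*: on '0' the DFA goes A → A and rejects (A ∉ Accept), but the regex matches it → eliminate
Only (C) is consistent with the DFA.
(C) (0|1)*10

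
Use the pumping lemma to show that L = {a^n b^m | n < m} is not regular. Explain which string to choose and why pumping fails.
Assume L is regular with pumping length p. Idea: pumping up the a-block makes the a-count reach the b-count.
Choose s = a^p b^(p+1) ∈ L. By the pumping lemma, s = xyz with |xy| ≤ p, |y| > 0, so y = a^k with k ≥ 1. Then xy²z = a^(p+k) b^(p+1). Since p+k ≥ p+1, the number of a's is no longer strictly less than the number of b's, so xy²z ∉ L.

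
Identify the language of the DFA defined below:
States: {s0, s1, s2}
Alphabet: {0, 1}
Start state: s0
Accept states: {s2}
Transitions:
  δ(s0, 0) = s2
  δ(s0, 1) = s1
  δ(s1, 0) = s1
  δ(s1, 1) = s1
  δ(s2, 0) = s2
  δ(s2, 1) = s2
Testing a few strings:
  '011' → accept
  '1' → reject
  '001' → accept
  '000' → accept
State roles: s0=no input read; s1=started with 1 (dead); s2=started with 0
All binary strings starting with 0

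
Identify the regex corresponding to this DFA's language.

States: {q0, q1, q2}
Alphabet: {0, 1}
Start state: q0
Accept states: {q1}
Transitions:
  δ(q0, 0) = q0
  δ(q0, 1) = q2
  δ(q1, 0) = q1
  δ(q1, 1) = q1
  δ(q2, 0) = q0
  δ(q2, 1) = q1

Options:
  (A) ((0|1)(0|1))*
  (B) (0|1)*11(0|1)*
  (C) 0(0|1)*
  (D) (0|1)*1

Check each option against the DFA on short strings; one disagreement eliminates an option:
  (A) ((0|1)(0|1))*: on ε the DFA stays in q0 and rejects (q0 ∉ Accept), but the regex matches it → eliminate
  (B) (0|1)*11(0|1)*: agrees with the DFA on every string of length ≤ 6
  (C) 0(0|1)*: on '0' the DFA goes q0 → q0 and rejects (q0 ∉ Accept), but the regex matches it → eliminate
  (D) (0|1)*1: on '1' the DFA goes q0 → q2 and rejects (q2 ∉ Accept), but the regex matches it → eliminate
Only (B) is consistent with the DFA.
(B) (0|1)*11(0|1)*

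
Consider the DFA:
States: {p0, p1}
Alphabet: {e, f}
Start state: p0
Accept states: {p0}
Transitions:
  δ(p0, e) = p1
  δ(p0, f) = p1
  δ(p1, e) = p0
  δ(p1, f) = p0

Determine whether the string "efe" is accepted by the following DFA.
Processing string "efe":
  p0 --e--> p1
  p1 --f--> p0
  p0 --e--> p1
Final state: p1
Accept states: {p0}
No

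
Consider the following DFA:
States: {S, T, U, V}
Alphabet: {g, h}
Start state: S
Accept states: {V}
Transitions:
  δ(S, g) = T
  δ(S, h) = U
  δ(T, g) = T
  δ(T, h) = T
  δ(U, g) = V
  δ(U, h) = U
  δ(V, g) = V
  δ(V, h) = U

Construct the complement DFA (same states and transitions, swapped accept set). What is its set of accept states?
Complement accept states = All states \ Original accept states
= {S, T, U, V} \ {V}
{S, T, U}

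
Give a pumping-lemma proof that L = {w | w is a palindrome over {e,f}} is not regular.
Assume L is regular with pumping length p. Idea: pumping the leading e-block breaks the symmetry.
Choose s = e^p f e^p (a palindrome of length 2p+1 ≥ p). By the pumping lemma, s = xyz with |xy| ≤ p, |y| > 0, so y = e^k with k > 0 (xy lies entirely in the first e^p). Then xy²z = e^(p+k) f e^p, which is not a palindrome since p+k ≠ p.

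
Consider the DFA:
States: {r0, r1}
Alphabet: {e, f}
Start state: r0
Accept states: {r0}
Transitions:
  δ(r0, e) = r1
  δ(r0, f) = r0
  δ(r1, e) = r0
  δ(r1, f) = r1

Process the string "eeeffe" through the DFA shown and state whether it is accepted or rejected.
Processing string "eeeffe":
  r0 --e--> r1
  r1 --e--> r0
  r0 --e--> r1
  r1 --f--> r1
  r1 --f--> r1
  r1 --e--> r0
Final state: r0
Accept states: {r0}
Yes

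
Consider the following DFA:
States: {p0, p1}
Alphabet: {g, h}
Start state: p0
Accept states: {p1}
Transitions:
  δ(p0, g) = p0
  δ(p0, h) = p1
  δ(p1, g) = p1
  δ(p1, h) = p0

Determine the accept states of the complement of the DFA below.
Complement accept states = All states \ Original accept states
= {p0, p1} \ {p1}
{p0}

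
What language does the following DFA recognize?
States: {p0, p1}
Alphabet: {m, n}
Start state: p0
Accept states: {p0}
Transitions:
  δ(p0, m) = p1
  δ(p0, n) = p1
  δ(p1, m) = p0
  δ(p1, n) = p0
Testing a few strings:
  'n' → reject
  'nmn' → reject
  'mm' → accept
  'nm' → accept
State roles: p0=even length so far; p1=odd length so far
All strings over {m,n} of even length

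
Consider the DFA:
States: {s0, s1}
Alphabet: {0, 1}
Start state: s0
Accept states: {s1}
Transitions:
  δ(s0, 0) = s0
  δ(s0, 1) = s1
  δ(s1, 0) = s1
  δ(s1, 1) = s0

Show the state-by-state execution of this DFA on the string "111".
read '1': s0 → s1
  read '1': s1 → s0
  read '1': s0 → s1
s0 -> s1 -> s0 -> s1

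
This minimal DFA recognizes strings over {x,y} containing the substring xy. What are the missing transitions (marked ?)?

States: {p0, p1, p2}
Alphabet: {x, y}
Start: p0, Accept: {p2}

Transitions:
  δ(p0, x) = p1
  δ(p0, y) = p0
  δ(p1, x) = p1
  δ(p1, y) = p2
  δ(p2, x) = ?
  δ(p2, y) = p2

From the language and accept set, identify what each state tracks — p0: no x seen yet; p1: seen a x, waiting for y; p2: substring xy seen.
Each missing δ(q, a) is the state matching the new tracked value after reading a.
δ(p2, x) = p2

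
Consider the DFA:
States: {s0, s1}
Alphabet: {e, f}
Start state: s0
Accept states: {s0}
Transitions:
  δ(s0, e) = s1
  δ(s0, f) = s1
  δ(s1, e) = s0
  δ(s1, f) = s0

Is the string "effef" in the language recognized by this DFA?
Processing string "effef":
  s0 --e--> s1
  s1 --f--> s0
  s0 --f--> s1
  s1 --e--> s0
  s0 --f--> s1
Final state: s1
Accept states: {s0}
No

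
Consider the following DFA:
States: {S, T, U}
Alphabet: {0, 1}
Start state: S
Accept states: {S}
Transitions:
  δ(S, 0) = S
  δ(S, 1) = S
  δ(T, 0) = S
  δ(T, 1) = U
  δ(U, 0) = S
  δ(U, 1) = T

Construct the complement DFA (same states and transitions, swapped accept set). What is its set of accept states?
Complement accept states = All states \ Original accept states
= {S, T, U} \ {S}
{T, U}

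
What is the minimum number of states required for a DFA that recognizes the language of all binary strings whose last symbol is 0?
By Myhill–Nerode, count the distinguishable equivalence classes: 2^1 = 2 classes — the DFA must remember the last 1 symbol read; every pair of distinct length-1 suffixes is distinguishable by some continuation.
2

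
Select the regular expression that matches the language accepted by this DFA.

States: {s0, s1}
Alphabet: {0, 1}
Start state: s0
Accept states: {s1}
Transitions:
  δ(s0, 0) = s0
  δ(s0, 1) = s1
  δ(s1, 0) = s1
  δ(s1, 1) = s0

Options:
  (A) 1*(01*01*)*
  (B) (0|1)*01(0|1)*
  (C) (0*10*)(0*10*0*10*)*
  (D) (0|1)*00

Check each option against the DFA on short strings; one disagreement eliminates an option:
  (A) 1*(01*01*)*: on ε the DFA stays in s0 and rejects (s0 ∉ Accept), but the regex matches it → eliminate
  (B) (0|1)*01(0|1)*: on '1' the DFA goes s0 → s1 and accepts (s1 ∈ Accept), but the regex does not match it → eliminate
  (C) (0*10*)(0*10*0*10*)*: agrees with the DFA on every string of length ≤ 6
  (D) (0|1)*00: on '1' the DFA goes s0 → s1 and accepts (s1 ∈ Accept), but the regex does not match it → eliminate
Only (C) is consistent with the DFA.
(C) (0*10*)(0*10*0*10*)*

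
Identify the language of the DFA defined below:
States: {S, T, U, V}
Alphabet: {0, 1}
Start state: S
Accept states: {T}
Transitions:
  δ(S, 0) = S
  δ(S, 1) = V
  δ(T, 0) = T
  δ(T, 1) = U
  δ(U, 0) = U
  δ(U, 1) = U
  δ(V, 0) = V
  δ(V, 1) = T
Testing a few strings:
  '111' → reject
  '1011' → reject
  '01' → reject
  '0010' → reject
State roles: S=zero 1's; T=two 1's; U=≥ three 1's (dead); V=one 1
All binary strings containing exactly two 1's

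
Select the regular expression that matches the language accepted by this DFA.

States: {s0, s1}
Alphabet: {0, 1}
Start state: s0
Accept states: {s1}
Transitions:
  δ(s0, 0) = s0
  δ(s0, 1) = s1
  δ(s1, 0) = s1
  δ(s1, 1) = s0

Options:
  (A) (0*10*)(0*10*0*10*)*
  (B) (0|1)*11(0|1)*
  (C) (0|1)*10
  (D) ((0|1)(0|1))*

Check each option against the DFA on short strings; one disagreement eliminates an option:
  (A) (0*10*)(0*10*0*10*)*: agrees with the DFA on every string of length ≤ 6
  (B) (0|1)*11(0|1)*: on '1' the DFA goes s0 → s1 and accepts (s1 ∈ Accept), but the regex does not match it → eliminate
  (C) (0|1)*10: on '1' the DFA goes s0 → s1 and accepts (s1 ∈ Accept), but the regex does not match it → eliminate
  (D) ((0|1)(0|1))*: on ε the DFA stays in s0 and rejects (s0 ∉ Accept), but the regex matches it → eliminate
Only (A) is consistent with the DFA.
(A) (0*10*)(0*10*0*10*)*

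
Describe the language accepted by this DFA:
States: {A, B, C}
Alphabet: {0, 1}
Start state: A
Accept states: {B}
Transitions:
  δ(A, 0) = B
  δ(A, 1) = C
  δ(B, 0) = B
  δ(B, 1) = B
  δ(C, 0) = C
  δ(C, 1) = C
Testing a few strings:
  '1' → reject
  '011' → accept
  '100' → reject
  '01' → accept
State roles: A=no input read; B=started with 0; C=started with 1 (dead)
All binary strings starting with 0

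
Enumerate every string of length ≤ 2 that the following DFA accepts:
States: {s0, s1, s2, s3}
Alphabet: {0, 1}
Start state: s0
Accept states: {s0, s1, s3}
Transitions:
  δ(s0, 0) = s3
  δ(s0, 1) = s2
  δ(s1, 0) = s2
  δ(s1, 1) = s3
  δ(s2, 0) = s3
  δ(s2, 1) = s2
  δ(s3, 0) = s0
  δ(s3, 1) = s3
ε, 0, 00, 01, 10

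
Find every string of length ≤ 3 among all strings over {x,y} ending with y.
y, xy, yy, xxy, xyy, yxy, yyy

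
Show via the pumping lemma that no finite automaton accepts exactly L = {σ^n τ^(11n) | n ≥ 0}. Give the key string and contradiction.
Assume L is regular with pumping length p. Idea: pumping the σ-block breaks the 1:11 ratio.
Choose s = σ^p τ^(11p) (length 12p ≥ p). By the pumping lemma, s = xyz with |xy| ≤ p, |y| > 0, so y = σ^k with k ≥ 1. Then xy²z = σ^(p+k) τ^(11p). For this to be in L we would need 11p = 11(p+k), i.e. 11k = 0, contradicting k ≥ 1. So xy²z ∉ L.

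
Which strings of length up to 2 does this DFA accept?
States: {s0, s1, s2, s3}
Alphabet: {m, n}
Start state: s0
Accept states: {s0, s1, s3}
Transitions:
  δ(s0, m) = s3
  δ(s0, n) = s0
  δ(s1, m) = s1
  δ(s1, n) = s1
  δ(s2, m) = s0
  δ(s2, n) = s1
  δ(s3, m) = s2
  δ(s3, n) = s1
ε, m, n, mn, nm, nn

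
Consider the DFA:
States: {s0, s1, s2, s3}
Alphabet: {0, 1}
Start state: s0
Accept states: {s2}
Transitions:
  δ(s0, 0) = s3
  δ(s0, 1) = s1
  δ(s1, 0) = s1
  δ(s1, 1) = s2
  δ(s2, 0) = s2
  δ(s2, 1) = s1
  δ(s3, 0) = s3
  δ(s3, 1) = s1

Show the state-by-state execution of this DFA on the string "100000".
read '1': s0 → s1
  read '0': s1 → s1
  read '0': s1 → s1
  read '0': s1 → s1
  read '0': s1 → s1
  read '0': s1 → s1
s0 -> s1 -> s1 -> s1 -> s1 -> s1 -> s1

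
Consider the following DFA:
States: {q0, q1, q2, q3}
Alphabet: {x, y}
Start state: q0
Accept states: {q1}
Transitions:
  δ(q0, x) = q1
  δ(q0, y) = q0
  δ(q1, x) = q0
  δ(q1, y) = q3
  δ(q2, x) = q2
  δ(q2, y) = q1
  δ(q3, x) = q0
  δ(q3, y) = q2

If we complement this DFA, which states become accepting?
Complement accept states = All states \ Original accept states
= {q0, q1, q2, q3} \ {q1}
{q0, q2, q3}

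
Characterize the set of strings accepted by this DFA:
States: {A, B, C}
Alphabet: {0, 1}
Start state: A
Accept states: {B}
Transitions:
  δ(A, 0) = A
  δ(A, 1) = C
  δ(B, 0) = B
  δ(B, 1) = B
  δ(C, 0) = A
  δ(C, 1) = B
Testing a few strings:
  '011' → accept
  '10' → reject
  '1' → reject
  '00' → reject
State roles: A=no progress toward 11; B=substring 11 seen; C=one trailing 1
All binary strings containing the substring 11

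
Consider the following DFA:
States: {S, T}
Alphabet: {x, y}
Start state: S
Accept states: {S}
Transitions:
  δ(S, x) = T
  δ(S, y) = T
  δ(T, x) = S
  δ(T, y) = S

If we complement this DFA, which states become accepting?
Complement accept states = All states \ Original accept states
= {S, T} \ {S}
{T}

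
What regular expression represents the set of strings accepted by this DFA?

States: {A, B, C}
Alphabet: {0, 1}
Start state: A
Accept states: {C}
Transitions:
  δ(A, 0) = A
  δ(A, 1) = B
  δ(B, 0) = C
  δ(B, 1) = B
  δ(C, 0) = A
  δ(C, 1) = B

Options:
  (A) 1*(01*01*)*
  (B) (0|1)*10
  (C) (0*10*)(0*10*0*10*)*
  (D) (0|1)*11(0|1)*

Check each option against the DFA on short strings; one disagreement eliminates an option:
  (A) 1*(01*01*)*: on ε the DFA stays in A and rejects (A ∉ Accept), but the regex matches it → eliminate
  (B) (0|1)*10: agrees with the DFA on every string of length ≤ 6
  (C) (0*10*)(0*10*0*10*)*: on '1' the DFA goes A → B and rejects (B ∉ Accept), but the regex matches it → eliminate
  (D) (0|1)*11(0|1)*: on '10' the DFA goes A → B → C and accepts (C ∈ Accept), but the regex does not match it → eliminate
Only (B) is consistent with the DFA.
(B) (0|1)*10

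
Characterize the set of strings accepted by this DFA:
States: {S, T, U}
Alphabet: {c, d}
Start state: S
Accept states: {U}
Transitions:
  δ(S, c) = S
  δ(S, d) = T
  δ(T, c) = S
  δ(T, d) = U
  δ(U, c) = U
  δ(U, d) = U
Testing a few strings:
  'ddcc' → accept
  'cdc' → reject
  'c' → reject
  'dc' → reject
State roles: S=no progress toward dd; T=one trailing d; U=substring dd seen
All strings over {c,d} containing the substring dd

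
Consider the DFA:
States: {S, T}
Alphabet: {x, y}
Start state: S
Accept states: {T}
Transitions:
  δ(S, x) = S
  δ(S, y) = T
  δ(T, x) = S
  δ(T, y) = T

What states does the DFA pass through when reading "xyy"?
read 'x': S → S
  read 'y': S → T
  read 'y': T → T
S -> S -> T -> T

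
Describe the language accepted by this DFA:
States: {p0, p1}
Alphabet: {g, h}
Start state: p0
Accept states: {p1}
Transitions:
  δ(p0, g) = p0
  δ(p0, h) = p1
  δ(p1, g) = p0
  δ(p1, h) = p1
Testing a few strings:
  'hg' → reject
  'h' → accept
  'g' → reject
  'hh' → accept
State roles: p0=last symbol not h; p1=last symbol is h
All strings over {g,h} ending with h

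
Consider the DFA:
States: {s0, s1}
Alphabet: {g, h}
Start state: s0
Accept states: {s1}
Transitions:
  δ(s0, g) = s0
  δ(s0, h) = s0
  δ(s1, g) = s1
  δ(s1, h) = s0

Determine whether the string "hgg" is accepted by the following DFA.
Processing string "hgg":
  s0 --h--> s0
  s0 --g--> s0
  s0 --g--> s0
Final state: s0
Accept states: {s1}
No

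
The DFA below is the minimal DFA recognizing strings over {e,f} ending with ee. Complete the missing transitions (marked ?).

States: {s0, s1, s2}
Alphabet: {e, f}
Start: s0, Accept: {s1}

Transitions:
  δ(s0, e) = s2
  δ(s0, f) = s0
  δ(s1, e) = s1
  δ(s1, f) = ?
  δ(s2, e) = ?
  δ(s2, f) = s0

From the language and accept set, identify what each state tracks — s0: last symbol not e; s1: two trailing e's; s2: one trailing e.
Each missing δ(q, a) is the state matching the new tracked value after reading a.
δ(s1, f) = s0; δ(s2, e) = s1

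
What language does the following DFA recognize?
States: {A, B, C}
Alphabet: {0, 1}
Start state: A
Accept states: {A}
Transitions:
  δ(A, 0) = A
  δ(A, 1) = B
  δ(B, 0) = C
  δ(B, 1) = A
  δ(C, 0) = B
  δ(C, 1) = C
Testing a few strings:
  '1010' → reject
  '1001' → accept
  '10' → reject
  '00' → accept
State roles: A=value ≡ 0 (mod 3); B=value ≡ 1 (mod 3); C=value ≡ 2 (mod 3)
All binary strings representing a multiple of 3 (read in base 2; leading zeros allowed and ε counts as 0)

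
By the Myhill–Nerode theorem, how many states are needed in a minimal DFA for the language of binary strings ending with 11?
By Myhill–Nerode, count the distinguishable equivalence classes: 3 classes — one per longest suffix of the input that is a prefix of '11' (lengths 0 through 2); only the length-2 class is accepting.
3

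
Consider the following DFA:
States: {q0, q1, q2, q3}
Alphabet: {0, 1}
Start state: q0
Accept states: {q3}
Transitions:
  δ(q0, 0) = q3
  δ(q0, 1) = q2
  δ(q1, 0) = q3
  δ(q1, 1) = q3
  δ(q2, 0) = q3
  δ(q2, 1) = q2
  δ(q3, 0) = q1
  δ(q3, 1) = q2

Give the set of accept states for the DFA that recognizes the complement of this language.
Complement accept states = All states \ Original accept states
= {q0, q1, q2, q3} \ {q3}
{q0, q1, q2}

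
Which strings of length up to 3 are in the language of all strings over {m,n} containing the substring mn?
mn, mmn, mnm, mnn, nmn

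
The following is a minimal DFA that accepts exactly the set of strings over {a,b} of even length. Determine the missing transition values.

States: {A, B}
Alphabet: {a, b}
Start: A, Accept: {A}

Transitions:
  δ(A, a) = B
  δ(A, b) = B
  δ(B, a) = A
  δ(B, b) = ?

From the language and accept set, identify what each state tracks — A: even length so far; B: odd length so far.
Each missing δ(q, a) is the state matching the new tracked value after reading a.
δ(B, b) = A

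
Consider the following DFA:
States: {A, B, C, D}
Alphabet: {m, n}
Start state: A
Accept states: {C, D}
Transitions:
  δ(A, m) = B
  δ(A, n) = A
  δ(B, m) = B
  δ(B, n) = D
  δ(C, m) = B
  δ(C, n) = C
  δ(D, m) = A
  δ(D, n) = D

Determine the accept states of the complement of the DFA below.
Complement accept states = All states \ Original accept states
= {A, B, C, D} \ {C, D}
{A, B}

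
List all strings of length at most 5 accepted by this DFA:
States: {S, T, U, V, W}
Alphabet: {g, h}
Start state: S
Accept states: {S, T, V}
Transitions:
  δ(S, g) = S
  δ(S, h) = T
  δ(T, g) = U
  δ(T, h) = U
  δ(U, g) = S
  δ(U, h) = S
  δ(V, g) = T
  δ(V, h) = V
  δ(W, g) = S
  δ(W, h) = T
ε, g, h, gg, gh, ggg, ggh, hgg, hgh, hhg, hhh, gggg, gggh, ghgg, ghgh, ghhg, ghhh, hggg, hggh, hghg, hghh, hhgg, hhgh, hhhg, hhhh, ggggg, ggggh, gghgg, gghgh, gghhg, gghhh, ghggg, ghggh, ghghg, ghghh, ghhgg, ghhgh, ghhhg, ghhhh, hgggg, hgggh, hghgg, hghgh, hhggg, hhggh, hhhgg, hhhgh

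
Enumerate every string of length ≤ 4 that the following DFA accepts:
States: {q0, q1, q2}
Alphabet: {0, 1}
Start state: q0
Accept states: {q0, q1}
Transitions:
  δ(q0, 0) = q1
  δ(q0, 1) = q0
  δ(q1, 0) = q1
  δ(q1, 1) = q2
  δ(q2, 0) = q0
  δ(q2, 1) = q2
ε, 0, 1, 00, 10, 11, 000, 010, 100, 110, 111, 0000, 0010, 0100, 0101, 0110, 1000, 1010, 1100, 1110, 1111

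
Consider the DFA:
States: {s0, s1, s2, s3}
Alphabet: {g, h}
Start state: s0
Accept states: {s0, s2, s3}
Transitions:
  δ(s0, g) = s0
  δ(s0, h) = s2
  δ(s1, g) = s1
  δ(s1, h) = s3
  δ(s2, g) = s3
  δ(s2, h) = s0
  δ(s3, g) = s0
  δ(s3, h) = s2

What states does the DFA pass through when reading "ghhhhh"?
read 'g': s0 → s0
  read 'h': s0 → s2
  read 'h': s2 → s0
  read 'h': s0 → s2
  read 'h': s2 → s0
  read 'h': s0 → s2
s0 -> s0 -> s2 -> s0 -> s2 -> s0 -> s2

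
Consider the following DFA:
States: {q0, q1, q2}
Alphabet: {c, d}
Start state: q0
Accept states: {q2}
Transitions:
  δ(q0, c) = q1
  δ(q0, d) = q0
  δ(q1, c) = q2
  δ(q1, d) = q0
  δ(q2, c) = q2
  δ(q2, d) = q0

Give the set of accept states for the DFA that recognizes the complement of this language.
Complement accept states = All states \ Original accept states
= {q0, q1, q2} \ {q2}
{q0, q1}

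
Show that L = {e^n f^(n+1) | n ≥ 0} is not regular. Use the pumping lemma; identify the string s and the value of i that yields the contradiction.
Assume L is regular with pumping length p. Idea: pumping the e-block breaks the fixed offset of 1.
Choose s = e^p f^(p+1) ∈ L. By the pumping lemma, s = xyz with |xy| ≤ p, |y| > 0, so y = e^k with k ≥ 1. Then xy²z = e^(p+k) f^(p+1). For this to be in L we would need p+1 = (p+k)+1, i.e. k = 0, contradicting k ≥ 1. So xy²z ∉ L.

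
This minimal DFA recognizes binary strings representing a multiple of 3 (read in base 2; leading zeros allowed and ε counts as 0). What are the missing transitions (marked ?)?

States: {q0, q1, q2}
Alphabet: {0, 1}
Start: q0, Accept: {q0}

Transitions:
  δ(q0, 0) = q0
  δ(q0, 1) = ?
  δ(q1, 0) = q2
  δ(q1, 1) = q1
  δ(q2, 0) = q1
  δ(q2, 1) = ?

From the language and accept set, identify what each state tracks — q0: value ≡ 0 (mod 3); q1: value ≡ 2 (mod 3); q2: value ≡ 1 (mod 3).
Each missing δ(q, a) is the state matching the new tracked value after reading a.
δ(q0, 1) = q2; δ(q2, 1) = q0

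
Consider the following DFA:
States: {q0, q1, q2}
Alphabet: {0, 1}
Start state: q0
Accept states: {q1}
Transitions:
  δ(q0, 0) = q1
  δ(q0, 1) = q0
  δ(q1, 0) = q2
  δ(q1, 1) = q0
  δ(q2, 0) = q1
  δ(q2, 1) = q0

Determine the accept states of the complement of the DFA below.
Complement accept states = All states \ Original accept states
= {q0, q1, q2} \ {q1}
{q0, q2}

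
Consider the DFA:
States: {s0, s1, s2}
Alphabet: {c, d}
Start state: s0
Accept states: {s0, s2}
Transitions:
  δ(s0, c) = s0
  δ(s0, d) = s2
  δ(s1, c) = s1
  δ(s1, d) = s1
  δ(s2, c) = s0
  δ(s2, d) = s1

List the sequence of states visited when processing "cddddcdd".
read 'c': s0 → s0
  read 'd': s0 → s2
  read 'd': s2 → s1
  read 'd': s1 → s1
  read 'd': s1 → s1
  read 'c': s1 → s1
  read 'd': s1 → s1
  read 'd': s1 → s1
s0 -> s0 -> s2 -> s1 -> s1 -> s1 -> s1 -> s1 -> s1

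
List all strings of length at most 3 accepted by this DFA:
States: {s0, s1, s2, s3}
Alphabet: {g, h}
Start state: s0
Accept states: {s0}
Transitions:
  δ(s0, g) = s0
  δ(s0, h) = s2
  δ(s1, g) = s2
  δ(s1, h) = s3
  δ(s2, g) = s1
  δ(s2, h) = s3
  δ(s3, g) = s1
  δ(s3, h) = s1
ε, g, gg, ggg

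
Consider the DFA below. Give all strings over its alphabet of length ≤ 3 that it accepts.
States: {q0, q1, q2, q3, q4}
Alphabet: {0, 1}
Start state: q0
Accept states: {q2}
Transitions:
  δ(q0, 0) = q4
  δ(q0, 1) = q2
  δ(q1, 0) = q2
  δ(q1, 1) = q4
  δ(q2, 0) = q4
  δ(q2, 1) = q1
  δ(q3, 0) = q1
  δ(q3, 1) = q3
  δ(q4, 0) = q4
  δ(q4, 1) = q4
1, 110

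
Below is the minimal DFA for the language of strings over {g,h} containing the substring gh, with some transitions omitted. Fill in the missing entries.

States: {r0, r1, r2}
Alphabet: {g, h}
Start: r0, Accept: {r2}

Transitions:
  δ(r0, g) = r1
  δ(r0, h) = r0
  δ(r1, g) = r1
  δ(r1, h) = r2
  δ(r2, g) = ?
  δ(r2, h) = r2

From the language and accept set, identify what each state tracks — r0: no g seen yet; r1: seen a g, waiting for h; r2: substring gh seen.
Each missing δ(q, a) is the state matching the new tracked value after reading a.
δ(r2, g) = r2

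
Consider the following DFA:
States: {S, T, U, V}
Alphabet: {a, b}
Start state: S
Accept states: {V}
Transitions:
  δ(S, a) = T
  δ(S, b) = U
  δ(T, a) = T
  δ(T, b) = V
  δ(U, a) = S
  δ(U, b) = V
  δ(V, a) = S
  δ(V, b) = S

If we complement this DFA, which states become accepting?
Complement accept states = All states \ Original accept states
= {S, T, U, V} \ {V}
{S, T, U}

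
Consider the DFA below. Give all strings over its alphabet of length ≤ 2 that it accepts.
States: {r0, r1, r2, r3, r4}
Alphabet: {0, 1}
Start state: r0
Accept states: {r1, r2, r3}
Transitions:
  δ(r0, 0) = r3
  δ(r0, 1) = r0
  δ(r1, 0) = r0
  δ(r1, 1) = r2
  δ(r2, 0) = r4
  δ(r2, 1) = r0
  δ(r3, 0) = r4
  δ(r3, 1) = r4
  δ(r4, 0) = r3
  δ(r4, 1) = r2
0, 10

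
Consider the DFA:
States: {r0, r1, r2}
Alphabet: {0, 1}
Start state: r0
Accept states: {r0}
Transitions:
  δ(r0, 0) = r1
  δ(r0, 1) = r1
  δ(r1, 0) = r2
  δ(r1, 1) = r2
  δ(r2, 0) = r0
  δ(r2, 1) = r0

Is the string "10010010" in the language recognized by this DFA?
Processing string "10010010":
  r0 --1--> r1
  r1 --0--> r2
  r2 --0--> r0
  r0 --1--> r1
  r1 --0--> r2
  r2 --0--> r0
  r0 --1--> r1
  r1 --0--> r2
Final state: r2
Accept states: {r0}
No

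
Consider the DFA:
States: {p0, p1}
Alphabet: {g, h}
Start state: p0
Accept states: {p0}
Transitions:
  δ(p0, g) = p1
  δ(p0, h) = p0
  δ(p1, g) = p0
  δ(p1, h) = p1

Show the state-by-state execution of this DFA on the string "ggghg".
read 'g': p0 → p1
  read 'g': p1 → p0
  read 'g': p0 → p1
  read 'h': p1 → p1
  read 'g': p1 → p0
p0 -> p1 -> p0 -> p1 -> p1 -> p0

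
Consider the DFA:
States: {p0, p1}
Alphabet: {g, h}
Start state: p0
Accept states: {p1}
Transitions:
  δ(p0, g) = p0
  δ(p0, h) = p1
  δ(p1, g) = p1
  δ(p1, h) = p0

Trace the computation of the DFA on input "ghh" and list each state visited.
read 'g': p0 → p0
  read 'h': p0 → p1
  read 'h': p1 → p0
p0 -> p0 -> p1 -> p0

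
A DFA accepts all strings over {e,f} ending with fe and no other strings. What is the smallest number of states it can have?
By Myhill–Nerode, count the distinguishable equivalence classes: 3 classes — one per longest suffix of the input that is a prefix of 'fe' (lengths 0 through 2); only the length-2 class is accepting.
3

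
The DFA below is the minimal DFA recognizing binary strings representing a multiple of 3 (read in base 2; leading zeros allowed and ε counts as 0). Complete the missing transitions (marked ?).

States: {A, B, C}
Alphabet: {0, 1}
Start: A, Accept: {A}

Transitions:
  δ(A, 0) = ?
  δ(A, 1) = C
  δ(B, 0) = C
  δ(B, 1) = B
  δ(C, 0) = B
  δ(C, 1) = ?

From the language and accept set, identify what each state tracks — A: value ≡ 0 (mod 3); B: value ≡ 2 (mod 3); C: value ≡ 1 (mod 3).
Each missing δ(q, a) is the state matching the new tracked value after reading a.
δ(A, 0) = A; δ(C, 1) = A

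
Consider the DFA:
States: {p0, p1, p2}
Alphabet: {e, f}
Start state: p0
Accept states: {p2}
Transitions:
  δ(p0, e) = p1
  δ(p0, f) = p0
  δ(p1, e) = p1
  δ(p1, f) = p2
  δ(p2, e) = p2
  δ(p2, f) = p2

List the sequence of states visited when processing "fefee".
read 'f': p0 → p0
  read 'e': p0 → p1
  read 'f': p1 → p2
  read 'e': p2 → p2
  read 'e': p2 → p2
p0 -> p0 -> p1 -> p2 -> p2 -> p2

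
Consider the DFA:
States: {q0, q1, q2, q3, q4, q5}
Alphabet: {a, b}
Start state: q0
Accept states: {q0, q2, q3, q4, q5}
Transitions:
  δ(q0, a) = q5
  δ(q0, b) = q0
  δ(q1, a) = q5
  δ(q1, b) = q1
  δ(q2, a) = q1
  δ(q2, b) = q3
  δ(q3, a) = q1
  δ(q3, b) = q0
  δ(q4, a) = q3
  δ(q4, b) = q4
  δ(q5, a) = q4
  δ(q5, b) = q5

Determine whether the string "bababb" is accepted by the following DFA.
Processing string "bababb":
  q0 --b--> q0
  q0 --a--> q5
  q5 --b--> q5
  q5 --a--> q4
  q4 --b--> q4
  q4 --b--> q4
Final state: q4
Accept states: {q0, q2, q3, q4, q5}
Yes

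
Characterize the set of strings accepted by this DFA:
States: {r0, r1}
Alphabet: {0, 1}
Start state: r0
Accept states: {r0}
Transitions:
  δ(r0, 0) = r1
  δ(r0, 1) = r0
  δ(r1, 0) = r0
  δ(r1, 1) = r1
Testing a few strings:
  '0' → reject
  '11' → accept
  '101' → reject
  '011' → reject
State roles: r0=even number of 0's so far; r1=odd number of 0's so far
All binary strings with an even number of 0's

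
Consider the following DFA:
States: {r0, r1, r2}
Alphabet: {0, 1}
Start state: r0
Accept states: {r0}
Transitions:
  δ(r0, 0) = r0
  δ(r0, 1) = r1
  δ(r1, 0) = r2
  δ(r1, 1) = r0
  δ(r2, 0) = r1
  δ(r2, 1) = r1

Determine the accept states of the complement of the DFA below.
Complement accept states = All states \ Original accept states
= {r0, r1, r2} \ {r0}
{r1, r2}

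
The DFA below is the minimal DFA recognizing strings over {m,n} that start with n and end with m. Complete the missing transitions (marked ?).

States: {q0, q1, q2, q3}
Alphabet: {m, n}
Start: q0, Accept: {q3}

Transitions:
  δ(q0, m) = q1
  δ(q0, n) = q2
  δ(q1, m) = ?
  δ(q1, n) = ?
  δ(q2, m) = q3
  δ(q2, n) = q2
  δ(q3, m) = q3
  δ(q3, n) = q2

From the language and accept set, identify what each state tracks — q0: no input read; q1: started with m (dead); q2: started with n, last symbol n; q3: started with n, last symbol m.
Each missing δ(q, a) is the state matching the new tracked value after reading a.
δ(q1, m) = q1; δ(q1, n) = q1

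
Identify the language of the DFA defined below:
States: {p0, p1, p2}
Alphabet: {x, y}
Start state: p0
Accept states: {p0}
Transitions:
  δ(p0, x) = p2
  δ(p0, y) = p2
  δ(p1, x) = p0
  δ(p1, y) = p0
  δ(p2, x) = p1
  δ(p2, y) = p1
Testing a few strings:
  'x' → reject
  'yyx' → accept
  'xy' → reject
  'xyy' → accept
State roles: p0=length ≡ 0 (mod 3); p1=length ≡ 2 (mod 3); p2=length ≡ 1 (mod 3)
All strings over {x,y} whose length is a multiple of 3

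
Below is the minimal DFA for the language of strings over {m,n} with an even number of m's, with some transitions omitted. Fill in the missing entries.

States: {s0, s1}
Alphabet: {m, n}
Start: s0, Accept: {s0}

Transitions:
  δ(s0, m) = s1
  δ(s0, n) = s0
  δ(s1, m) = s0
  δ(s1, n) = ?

From the language and accept set, identify what each state tracks — s0: even number of m's so far; s1: odd number of m's so far.
Each missing δ(q, a) is the state matching the new tracked value after reading a.
δ(s1, n) = s1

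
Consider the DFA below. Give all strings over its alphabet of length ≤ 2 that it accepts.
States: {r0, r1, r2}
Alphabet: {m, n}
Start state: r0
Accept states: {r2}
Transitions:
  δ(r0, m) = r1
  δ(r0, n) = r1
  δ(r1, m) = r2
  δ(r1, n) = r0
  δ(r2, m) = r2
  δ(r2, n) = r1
mm, nm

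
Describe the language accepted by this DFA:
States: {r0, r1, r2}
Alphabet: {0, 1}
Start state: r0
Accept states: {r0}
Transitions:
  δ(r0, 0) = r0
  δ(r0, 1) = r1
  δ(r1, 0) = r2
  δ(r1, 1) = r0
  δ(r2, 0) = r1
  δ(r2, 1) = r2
Testing a few strings:
  '01' → reject
  '0111' → reject
  '1' → reject
  '0' → accept
State roles: r0=value ≡ 0 (mod 3); r1=value ≡ 1 (mod 3); r2=value ≡ 2 (mod 3)
All binary strings representing a multiple of 3 (read in base 2; leading zeros allowed and ε counts as 0)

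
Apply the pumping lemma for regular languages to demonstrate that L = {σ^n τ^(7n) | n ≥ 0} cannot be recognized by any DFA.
Assume L is regular with pumping length p. Idea: pumping the σ-block breaks the 1:7 ratio.
Choose s = σ^p τ^(7p) (length 8p ≥ p). By the pumping lemma, s = xyz with |xy| ≤ p, |y| > 0, so y = σ^k with k ≥ 1. Then xy²z = σ^(p+k) τ^(7p). For this to be in L we would need 7p = 7(p+k), i.e. 7k = 0, contradicting k ≥ 1. So xy²z ∉ L.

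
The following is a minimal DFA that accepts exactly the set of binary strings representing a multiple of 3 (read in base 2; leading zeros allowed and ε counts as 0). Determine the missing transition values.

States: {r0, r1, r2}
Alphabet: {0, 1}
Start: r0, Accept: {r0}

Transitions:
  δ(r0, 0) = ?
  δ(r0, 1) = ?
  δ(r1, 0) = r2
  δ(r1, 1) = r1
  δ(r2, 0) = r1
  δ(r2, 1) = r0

From the language and accept set, identify what each state tracks — r0: value ≡ 0 (mod 3); r1: value ≡ 2 (mod 3); r2: value ≡ 1 (mod 3).
Each missing δ(q, a) is the state matching the new tracked value after reading a.
δ(r0, 0) = r0; δ(r0, 1) = r2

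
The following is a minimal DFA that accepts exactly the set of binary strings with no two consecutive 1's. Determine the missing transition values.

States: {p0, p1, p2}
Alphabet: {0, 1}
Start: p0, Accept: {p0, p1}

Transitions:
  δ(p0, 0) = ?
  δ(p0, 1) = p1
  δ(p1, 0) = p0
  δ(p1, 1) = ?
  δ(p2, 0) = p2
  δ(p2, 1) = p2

From the language and accept set, identify what each state tracks — p0: last symbol not 1 (ok); p1: last symbol 1 (ok); p2: saw 11 (dead).
Each missing δ(q, a) is the state matching the new tracked value after reading a.
δ(p0, 0) = p0; δ(p1, 1) = p2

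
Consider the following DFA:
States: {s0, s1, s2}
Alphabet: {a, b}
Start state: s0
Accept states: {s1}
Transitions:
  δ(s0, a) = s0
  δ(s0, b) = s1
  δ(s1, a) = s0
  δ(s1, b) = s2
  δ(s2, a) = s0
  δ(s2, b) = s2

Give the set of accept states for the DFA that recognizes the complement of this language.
Complement accept states = All states \ Original accept states
= {s0, s1, s2} \ {s1}
{s0, s2}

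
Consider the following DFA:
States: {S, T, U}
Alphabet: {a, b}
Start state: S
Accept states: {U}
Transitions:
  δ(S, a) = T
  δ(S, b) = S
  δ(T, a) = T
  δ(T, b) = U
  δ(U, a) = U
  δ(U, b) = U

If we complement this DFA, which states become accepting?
Complement accept states = All states \ Original accept states
= {S, T, U} \ {U}
{S, T}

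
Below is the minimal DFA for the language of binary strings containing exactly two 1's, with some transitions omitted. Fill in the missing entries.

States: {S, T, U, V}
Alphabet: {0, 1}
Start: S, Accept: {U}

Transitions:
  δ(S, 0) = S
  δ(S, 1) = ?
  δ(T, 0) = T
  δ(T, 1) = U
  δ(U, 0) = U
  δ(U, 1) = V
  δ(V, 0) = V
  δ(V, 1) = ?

From the language and accept set, identify what each state tracks — S: zero 1's; T: one 1; U: two 1's; V: ≥ three 1's (dead).
Each missing δ(q, a) is the state matching the new tracked value after reading a.
δ(S, 1) = T; δ(V, 1) = V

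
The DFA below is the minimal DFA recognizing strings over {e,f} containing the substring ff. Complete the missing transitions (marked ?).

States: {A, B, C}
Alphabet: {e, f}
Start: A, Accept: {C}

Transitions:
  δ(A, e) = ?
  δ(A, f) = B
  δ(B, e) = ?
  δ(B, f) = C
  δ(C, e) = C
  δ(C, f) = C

From the language and accept set, identify what each state tracks — A: no progress toward ff; B: one trailing f; C: substring ff seen.
Each missing δ(q, a) is the state matching the new tracked value after reading a.
δ(A, e) = A; δ(B, e) = A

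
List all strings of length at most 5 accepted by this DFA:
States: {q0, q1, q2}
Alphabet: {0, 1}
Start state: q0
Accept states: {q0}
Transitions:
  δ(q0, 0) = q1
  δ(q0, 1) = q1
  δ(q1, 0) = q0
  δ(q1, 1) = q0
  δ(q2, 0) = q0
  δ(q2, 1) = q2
ε, 00, 01, 10, 11, 0000, 0001, 0010, 0011, 0100, 0101, 0110, 0111, 1000, 1001, 1010, 1011, 1100, 1101, 1110, 1111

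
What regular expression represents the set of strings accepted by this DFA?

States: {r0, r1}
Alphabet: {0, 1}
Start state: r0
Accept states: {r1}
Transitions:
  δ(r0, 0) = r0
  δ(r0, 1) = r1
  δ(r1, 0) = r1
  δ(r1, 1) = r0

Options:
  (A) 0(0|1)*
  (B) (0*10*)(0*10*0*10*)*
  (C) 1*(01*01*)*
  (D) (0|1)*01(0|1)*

Check each option against the DFA on short strings; one disagreement eliminates an option:
  (A) 0(0|1)*: on '0' the DFA goes r0 → r0 and rejects (r0 ∉ Accept), but the regex matches it → eliminate
  (B) (0*10*)(0*10*0*10*)*: agrees with the DFA on every string of length ≤ 6
  (C) 1*(01*01*)*: on ε the DFA stays in r0 and rejects (r0 ∉ Accept), but the regex matches it → eliminate
  (D) (0|1)*01(0|1)*: on '1' the DFA goes r0 → r1 and accepts (r1 ∈ Accept), but the regex does not match it → eliminate
Only (B) is consistent with the DFA.
(B) (0*10*)(0*10*0*10*)*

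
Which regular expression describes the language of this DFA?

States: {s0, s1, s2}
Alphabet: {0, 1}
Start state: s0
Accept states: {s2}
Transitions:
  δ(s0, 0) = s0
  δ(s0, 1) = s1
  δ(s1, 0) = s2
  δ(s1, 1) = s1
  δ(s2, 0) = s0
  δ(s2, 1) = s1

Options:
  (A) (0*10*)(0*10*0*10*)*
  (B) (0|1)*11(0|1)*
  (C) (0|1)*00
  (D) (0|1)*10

Check each option against the DFA on short strings; one disagreement eliminates an option:
  (A) (0*10*)(0*10*0*10*)*: on '1' the DFA goes s0 → s1 and rejects (s1 ∉ Accept), but the regex matches it → eliminate
  (B) (0|1)*11(0|1)*: on '10' the DFA goes s0 → s1 → s2 and accepts (s2 ∈ Accept), but the regex does not match it → eliminate
  (C) (0|1)*00: on '00' the DFA goes s0 → s0 → s0 and rejects (s0 ∉ Accept), but the regex matches it → eliminate
  (D) (0|1)*10: agrees with the DFA on every string of length ≤ 6
Only (D) is consistent with the DFA.
(D) (0|1)*10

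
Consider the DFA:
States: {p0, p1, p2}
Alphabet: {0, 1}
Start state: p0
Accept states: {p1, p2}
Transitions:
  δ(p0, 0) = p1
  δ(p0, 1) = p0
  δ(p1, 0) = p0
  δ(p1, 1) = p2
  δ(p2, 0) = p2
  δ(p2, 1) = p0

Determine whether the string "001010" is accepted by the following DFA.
Processing string "001010":
  p0 --0--> p1
  p1 --0--> p0
  p0 --1--> p0
  p0 --0--> p1
  p1 --1--> p2
  p2 --0--> p2
Final state: p2
Accept states: {p1, p2}
Yes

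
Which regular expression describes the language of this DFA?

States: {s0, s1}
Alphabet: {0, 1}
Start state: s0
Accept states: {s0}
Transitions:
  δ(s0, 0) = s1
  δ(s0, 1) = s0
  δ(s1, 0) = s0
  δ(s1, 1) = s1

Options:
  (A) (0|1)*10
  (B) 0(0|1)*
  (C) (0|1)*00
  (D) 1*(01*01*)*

Check each option against the DFA on short strings; one disagreement eliminates an option:
  (A) (0|1)*10: on ε the DFA stays in s0 and accepts (s0 ∈ Accept), but the regex does not match it → eliminate
  (B) 0(0|1)*: on ε the DFA stays in s0 and accepts (s0 ∈ Accept), but the regex does not match it → eliminate
  (C) (0|1)*00: on ε the DFA stays in s0 and accepts (s0 ∈ Accept), but the regex does not match it → eliminate
  (D) 1*(01*01*)*: agrees with the DFA on every string of length ≤ 6
Only (D) is consistent with the DFA.
(D) 1*(01*01*)*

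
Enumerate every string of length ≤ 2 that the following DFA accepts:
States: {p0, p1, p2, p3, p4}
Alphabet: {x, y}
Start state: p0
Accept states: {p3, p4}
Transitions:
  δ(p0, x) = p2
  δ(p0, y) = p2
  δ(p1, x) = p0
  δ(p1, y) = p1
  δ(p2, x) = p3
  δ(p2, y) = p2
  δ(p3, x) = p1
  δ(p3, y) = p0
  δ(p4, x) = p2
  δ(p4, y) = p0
xx, yx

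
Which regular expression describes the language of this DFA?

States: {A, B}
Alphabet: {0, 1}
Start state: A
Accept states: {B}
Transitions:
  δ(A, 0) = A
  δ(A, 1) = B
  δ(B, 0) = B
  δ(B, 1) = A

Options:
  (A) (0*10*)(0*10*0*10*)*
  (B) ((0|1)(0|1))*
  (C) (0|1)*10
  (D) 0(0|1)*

Check each option against the DFA on short strings; one disagreement eliminates an option:
  (A) (0*10*)(0*10*0*10*)*: agrees with the DFA on every string of length ≤ 6
  (B) ((0|1)(0|1))*: on ε the DFA stays in A and rejects (A ∉ Accept), but the regex matches it → eliminate
  (C) (0|1)*10: on '1' the DFA goes A → B and accepts (B ∈ Accept), but the regex does not match it → eliminate
  (D) 0(0|1)*: on '0' the DFA goes A → A and rejects (A ∉ Accept), but the regex matches it → eliminate
Only (A) is consistent with the DFA.
(A) (0*10*)(0*10*0*10*)*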